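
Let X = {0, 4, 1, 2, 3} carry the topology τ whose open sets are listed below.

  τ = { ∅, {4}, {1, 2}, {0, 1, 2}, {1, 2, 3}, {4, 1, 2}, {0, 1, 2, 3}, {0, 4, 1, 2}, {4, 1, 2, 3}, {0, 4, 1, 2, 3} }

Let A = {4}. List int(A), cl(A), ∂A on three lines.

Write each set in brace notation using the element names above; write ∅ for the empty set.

int(A) = {4}
cl(A)  = {4}
∂A     = ∅

open subsets of A: ∅, {4}; so int(A) = {4}
closure: X∖int(X∖A) = X∖{0, 1, 2, 3} = {4}
∂A = {4} minus {4} = ∅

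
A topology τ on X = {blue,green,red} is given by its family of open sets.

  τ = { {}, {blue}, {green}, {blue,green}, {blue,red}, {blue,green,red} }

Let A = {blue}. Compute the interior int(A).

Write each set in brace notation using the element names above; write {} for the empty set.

{blue}

open subsets of A: {}, {blue}; so int(A) = {blue}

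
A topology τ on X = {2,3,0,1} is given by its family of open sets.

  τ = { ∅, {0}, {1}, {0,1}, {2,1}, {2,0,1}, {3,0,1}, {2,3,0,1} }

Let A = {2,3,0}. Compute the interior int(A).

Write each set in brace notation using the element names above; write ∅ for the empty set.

{0}

U open, U⊆A: ∅, {0}. int(A) = ⋃ = {0}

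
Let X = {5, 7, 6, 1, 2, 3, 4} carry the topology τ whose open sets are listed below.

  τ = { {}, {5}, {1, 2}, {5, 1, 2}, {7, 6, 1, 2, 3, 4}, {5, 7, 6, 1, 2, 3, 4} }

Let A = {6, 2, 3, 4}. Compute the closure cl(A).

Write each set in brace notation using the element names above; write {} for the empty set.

complement {5, 7, 1}; its interior {5}; cl(A) = X∖{5} = {7, 6, 1, 2, 3, 4}

{7, 6, 1, 2, 3, 4}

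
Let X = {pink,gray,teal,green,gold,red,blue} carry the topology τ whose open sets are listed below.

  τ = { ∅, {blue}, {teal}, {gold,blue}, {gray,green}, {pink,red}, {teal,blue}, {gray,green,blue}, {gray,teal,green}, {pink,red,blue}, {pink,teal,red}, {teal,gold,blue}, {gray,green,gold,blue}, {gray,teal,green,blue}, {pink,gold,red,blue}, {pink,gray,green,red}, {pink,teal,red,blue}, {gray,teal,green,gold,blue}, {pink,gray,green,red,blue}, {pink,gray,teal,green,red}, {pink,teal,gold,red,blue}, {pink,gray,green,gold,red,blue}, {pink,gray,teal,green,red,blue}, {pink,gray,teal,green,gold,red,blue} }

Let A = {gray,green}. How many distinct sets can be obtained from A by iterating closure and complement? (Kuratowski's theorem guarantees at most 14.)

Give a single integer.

2

cl via duality: int({pink,teal,gold,red,blue}) = {pink,teal,gold,red,blue}, so X∖{pink,teal,gold,red,blue} = {gray,green}
Write k for closure, c for complement:
  1. A     = {gray,green}
  2. cA    = {pink,teal,gold,red,blue}
applying k or c yields no new set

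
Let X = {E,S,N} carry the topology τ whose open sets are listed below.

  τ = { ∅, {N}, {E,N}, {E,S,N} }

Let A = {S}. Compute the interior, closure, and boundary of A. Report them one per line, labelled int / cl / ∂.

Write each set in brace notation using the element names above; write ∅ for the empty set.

open subsets of A: ∅; so int(A) = ∅
closure: X∖int(X∖A) = X∖{E,N} = {S}
∂A = {S} minus ∅ = {S}

int(A) = ∅
cl(A)  = {S}
∂A     = {S}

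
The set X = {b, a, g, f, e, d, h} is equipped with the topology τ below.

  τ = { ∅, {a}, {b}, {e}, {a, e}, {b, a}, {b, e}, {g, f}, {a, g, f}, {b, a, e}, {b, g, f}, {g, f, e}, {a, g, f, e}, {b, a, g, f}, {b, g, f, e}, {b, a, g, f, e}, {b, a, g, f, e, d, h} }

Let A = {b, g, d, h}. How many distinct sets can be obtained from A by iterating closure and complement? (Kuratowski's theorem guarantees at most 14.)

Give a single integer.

10

cl via duality: int({a, f, e}) = {a, e}, so X∖{a, e} = {b, g, f, d, h}
Write k for closure, c for complement:
  1. A     = {b, g, d, h}
  2. kA    = {b, g, f, d, h}
  3. cA    = {a, f, e}
  4. ckA   = {a, e}
  5. kcA   = {a, g, f, e, d, h}
  6. kckA  = {a, e, d, h}
  7. ckcA  = {b}
  8. ckckA = {b, g, f}
  9. kckcA = {b, d, h}
  10. ckckcA = {a, g, f, e}
applying k or c yields no new set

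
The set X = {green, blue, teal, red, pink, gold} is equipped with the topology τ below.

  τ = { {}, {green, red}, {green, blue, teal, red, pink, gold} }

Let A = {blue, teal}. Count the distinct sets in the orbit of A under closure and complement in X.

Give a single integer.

complement {green, red, pink, gold}; its interior {green, red}; cl(A) = X∖{green, red} = {blue, teal, pink, gold}
With k = closure, c = complement:
  1. A     = {blue, teal}
  2. kA    = {blue, teal, pink, gold}
  3. cA    = {green, red, pink, gold}
  4. ckA   = {green, red}
  5. kcA   = {green, blue, teal, red, pink, gold}
  6. ckcA  = {}
k, c of each give nothing new

6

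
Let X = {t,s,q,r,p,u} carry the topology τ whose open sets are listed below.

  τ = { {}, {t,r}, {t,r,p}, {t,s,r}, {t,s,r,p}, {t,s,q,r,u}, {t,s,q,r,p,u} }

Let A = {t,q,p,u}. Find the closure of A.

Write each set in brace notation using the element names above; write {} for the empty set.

cl via duality: int({s,r}) = {}, so X∖{} = {t,s,q,r,p,u}

{t,s,q,r,p,u}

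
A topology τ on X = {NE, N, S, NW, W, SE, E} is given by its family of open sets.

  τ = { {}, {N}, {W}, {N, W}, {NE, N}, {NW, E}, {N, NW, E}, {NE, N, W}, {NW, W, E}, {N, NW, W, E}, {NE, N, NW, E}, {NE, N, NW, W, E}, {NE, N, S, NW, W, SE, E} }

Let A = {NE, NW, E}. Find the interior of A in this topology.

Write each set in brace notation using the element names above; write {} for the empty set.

opens ⊆ A: {}, {NW, E}; union → int = {NW, E}

{NW, E}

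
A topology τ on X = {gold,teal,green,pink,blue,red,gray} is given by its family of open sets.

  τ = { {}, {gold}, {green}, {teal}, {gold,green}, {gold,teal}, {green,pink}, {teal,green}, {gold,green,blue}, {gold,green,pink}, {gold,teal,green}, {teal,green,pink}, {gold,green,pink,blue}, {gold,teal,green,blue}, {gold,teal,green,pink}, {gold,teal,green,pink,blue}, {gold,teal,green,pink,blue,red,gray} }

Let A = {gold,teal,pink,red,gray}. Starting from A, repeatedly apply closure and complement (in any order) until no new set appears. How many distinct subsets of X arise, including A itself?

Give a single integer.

X∖A={green,blue}, int(X∖A)={green}, hence cl(A)={gold,teal,pink,blue,red,gray}
Orbit (k=closure, c=complement):
  1. A     = {gold,teal,pink,red,gray}
  2. kA    = {gold,teal,pink,blue,red,gray}
  3. cA    = {green,blue}
  4. ckA   = {green}
  5. kcA   = {green,pink,blue,red,gray}
  6. ckcA  = {gold,teal}
  7. kckcA = {gold,teal,blue,red,gray}
  8. ckckcA = {green,pink}
(closed under both — stop)

8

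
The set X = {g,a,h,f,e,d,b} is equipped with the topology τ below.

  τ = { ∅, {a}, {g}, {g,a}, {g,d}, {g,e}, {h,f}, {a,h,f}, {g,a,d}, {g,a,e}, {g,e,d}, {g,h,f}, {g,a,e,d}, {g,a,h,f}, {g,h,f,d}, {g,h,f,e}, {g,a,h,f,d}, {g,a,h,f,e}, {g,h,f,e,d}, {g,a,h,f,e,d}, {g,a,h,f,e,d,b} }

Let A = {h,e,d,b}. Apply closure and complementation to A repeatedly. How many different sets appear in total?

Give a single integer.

cl via duality: int({g,a,f}) = {g,a}, so X∖{g,a} = {h,f,e,d,b}
Write k for closure, c for complement:
  1. A     = {h,e,d,b}
  2. kA    = {h,f,e,d,b}
  3. cA    = {g,a,f}
  4. ckA   = {g,a}
  5. kcA   = {g,a,h,f,e,d,b}
  6. kckA  = {g,a,e,d,b}
  7. ckcA  = ∅
  8. ckckA = {h,f}
  9. kckckA = {h,f,b}
  10. ckckckA = {g,a,e,d}
applying k or c yields no new set

10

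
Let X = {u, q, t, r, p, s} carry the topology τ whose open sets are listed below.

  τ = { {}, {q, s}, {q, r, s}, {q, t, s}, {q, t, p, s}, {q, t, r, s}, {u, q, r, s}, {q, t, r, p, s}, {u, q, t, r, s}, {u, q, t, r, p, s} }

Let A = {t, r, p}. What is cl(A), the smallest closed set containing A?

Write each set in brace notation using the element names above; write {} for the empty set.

closure: X∖int(X∖A) = X∖{q, s} = {u, t, r, p}

{u, t, r, p}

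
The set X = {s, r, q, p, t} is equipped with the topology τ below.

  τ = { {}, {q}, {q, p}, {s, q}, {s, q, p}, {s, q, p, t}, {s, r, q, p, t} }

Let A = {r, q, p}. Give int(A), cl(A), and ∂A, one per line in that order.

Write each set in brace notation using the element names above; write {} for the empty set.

U open, U⊆A: {}, {q}, {q, p}. int(A) = ⋃ = {q, p}
X∖A={s, t}, int(X∖A)={}, hence cl(A)={s, r, q, p, t}
∂A: remove int from cl → {s, r, t}

int(A) = {q, p}
cl(A)  = {s, r, q, p, t}
∂A     = {s, r, t}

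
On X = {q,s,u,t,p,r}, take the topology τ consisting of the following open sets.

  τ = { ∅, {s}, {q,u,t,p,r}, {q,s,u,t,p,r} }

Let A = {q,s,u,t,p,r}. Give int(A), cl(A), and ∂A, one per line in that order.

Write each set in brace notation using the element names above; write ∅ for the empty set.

int(A) = {q,s,u,t,p,r}
cl(A)  = {q,s,u,t,p,r}
∂A     = ∅

open subsets of A: ∅, {s}, {q,u,t,p,r}, {q,s,u,t,p,r}; so int(A) = {q,s,u,t,p,r}
closure: X∖int(X∖A) = X∖∅ = {q,s,u,t,p,r}
∂A = {q,s,u,t,p,r} minus {q,s,u,t,p,r} = ∅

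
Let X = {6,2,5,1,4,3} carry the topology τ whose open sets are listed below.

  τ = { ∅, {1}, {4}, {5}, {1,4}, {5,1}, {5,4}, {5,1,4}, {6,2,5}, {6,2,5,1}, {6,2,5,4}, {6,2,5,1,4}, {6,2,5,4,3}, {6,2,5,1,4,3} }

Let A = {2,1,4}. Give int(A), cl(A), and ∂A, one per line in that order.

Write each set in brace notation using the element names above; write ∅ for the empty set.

int(A) = {1,4}
cl(A)  = {6,2,1,4,3}
∂A     = {6,2,3}

opens ⊆ A: ∅, {4}, {1}, {1,4}; union → int = {1,4}
complement {6,5,3}; its interior {5}; cl(A) = X∖{5} = {6,2,1,4,3}
boundary = {6,2,1,4,3} ∖ {1,4} = {6,2,3}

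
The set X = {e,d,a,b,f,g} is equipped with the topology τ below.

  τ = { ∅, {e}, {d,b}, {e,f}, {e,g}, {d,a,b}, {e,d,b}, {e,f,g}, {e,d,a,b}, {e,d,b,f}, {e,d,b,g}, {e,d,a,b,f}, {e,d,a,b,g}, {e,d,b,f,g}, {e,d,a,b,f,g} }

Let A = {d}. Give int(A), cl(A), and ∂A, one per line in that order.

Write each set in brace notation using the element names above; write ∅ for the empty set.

int(A) = ∅
cl(A)  = {d,a,b}
∂A     = {d,a,b}

opens ⊆ A: ∅; union → int = ∅
complement {e,a,b,f,g}; its interior {e,f,g}; cl(A) = X∖{e,f,g} = {d,a,b}
boundary = {d,a,b} ∖ ∅ = {d,a,b}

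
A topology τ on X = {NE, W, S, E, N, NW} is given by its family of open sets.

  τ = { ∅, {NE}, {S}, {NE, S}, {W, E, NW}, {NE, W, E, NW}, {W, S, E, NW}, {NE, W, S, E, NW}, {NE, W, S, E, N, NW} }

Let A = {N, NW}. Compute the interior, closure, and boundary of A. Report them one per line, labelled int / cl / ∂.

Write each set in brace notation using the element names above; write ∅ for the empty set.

int(A) = ∅
cl(A)  = {W, E, N, NW}
∂A     = {W, E, N, NW}

open subsets of A: ∅; so int(A) = ∅
closure: X∖int(X∖A) = X∖{NE, S} = {W, E, N, NW}
∂A = {W, E, N, NW} minus ∅ = {W, E, N, NW}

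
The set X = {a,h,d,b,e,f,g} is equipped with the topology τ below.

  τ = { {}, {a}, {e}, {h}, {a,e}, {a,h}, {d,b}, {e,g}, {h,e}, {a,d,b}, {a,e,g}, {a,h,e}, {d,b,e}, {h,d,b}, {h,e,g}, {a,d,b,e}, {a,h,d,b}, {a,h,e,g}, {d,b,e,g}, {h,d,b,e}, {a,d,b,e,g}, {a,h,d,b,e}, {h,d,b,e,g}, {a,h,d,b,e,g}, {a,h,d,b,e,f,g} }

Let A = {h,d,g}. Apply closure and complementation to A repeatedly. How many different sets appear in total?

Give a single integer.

12

X∖A={a,b,e,f}, int(X∖A)={a,e}, hence cl(A)={h,d,b,f,g}
Orbit (k=closure, c=complement):
  1. A     = {h,d,g}
  2. kA    = {h,d,b,f,g}
  3. cA    = {a,b,e,f}
  4. ckA   = {a,e}
  5. kcA   = {a,d,b,e,f,g}
  6. kckA  = {a,e,f,g}
  7. ckcA  = {h}
  8. ckckA = {h,d,b}
  9. kckcA = {h,f}
  10. kckckA = {h,d,b,f}
  11. ckckcA = {a,d,b,e,g}
  12. ckckckA = {a,e,g}
(closed under both — stop)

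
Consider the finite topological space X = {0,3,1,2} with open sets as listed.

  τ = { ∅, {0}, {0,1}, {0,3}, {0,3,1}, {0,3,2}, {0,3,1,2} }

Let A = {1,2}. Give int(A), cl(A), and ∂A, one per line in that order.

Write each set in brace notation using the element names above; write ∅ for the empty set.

int(A) = ∅
cl(A)  = {1,2}
∂A     = {1,2}

opens ⊆ A: ∅; union → int = ∅
complement {0,3}; its interior {0,3}; cl(A) = X∖{0,3} = {1,2}
boundary = {1,2} ∖ ∅ = {1,2}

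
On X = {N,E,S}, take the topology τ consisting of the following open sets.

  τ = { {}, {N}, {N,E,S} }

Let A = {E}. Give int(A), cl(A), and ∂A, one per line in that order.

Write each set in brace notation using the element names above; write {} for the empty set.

U open, U⊆A: {}. int(A) = ⋃ = {}
X∖A={N,S}, int(X∖A)={N}, hence cl(A)={E,S}
∂A: remove int from cl → {E,S}

int(A) = {}
cl(A)  = {E,S}
∂A     = {E,S}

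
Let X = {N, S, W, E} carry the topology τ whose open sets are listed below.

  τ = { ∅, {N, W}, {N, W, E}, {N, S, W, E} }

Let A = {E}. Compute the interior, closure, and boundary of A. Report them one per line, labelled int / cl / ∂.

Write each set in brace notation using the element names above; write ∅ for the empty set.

int(A) = ∅
cl(A)  = {S, E}
∂A     = {S, E}

U open, U⊆A: ∅. int(A) = ⋃ = ∅
X∖A={N, S, W}, int(X∖A)={N, W}, hence cl(A)={S, E}
∂A: remove int from cl → {S, E}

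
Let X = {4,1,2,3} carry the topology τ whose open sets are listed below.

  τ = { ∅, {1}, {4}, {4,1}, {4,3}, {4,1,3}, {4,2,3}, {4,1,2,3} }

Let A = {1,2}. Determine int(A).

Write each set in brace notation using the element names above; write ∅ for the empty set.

{1}

interior: largest open inside A is {1} (from ∅, {1})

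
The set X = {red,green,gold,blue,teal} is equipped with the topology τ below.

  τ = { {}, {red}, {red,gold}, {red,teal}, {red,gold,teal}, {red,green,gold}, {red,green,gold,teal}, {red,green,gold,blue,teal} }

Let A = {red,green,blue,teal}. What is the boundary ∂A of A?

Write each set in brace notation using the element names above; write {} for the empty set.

open subsets of A: {}, {red}, {red,teal}; so int(A) = {red,teal}
closure: X∖int(X∖A) = X∖{} = {red,green,gold,blue,teal}
∂A = {red,green,gold,blue,teal} minus {red,teal} = {green,gold,blue}

{green,gold,blue}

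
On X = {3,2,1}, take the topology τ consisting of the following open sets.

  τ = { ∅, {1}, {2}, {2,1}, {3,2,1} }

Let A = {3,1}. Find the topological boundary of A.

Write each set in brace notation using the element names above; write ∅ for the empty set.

U open, U⊆A: ∅, {1}. int(A) = ⋃ = {1}
X∖A={2}, int(X∖A)={2}, hence cl(A)={3,1}
∂A: remove int from cl → {3}

{3}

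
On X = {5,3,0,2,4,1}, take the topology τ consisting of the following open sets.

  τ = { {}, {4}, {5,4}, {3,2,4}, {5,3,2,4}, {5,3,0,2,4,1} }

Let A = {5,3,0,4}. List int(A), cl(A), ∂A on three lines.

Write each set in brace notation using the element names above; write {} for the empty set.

int(A) = {5,4}
cl(A)  = {5,3,0,2,4,1}
∂A     = {3,0,2,1}

open subsets of A: {}, {4}, {5,4}; so int(A) = {5,4}
closure: X∖int(X∖A) = X∖{} = {5,3,0,2,4,1}
∂A = {5,3,0,2,4,1} minus {5,4} = {3,0,2,1}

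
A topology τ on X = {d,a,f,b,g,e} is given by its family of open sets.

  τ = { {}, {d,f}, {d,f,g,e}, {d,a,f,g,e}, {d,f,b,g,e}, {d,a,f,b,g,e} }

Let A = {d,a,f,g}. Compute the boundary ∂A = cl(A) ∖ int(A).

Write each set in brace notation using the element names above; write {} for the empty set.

opens ⊆ A: {}, {d,f}; union → int = {d,f}
complement {b,e}; its interior {}; cl(A) = X∖{} = {d,a,f,b,g,e}
boundary = {d,a,f,b,g,e} ∖ {d,f} = {a,b,g,e}

{a,b,g,e}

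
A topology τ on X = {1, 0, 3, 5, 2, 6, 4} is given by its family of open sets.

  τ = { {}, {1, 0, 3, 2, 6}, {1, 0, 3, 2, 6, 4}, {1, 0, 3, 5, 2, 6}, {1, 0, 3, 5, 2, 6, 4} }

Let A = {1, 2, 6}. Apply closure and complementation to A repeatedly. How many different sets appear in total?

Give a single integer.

X∖A={0, 3, 5, 4}, int(X∖A)={}, hence cl(A)={1, 0, 3, 5, 2, 6, 4}
Orbit (k=closure, c=complement):
  1. A     = {1, 2, 6}
  2. kA    = {1, 0, 3, 5, 2, 6, 4}
  3. cA    = {0, 3, 5, 4}
  4. ckA   = {}
(closed under both — stop)

4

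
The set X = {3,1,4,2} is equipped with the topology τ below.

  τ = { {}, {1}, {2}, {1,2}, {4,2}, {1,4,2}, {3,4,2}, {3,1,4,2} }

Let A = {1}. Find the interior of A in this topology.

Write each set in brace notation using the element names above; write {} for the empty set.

{1}

interior: largest open inside A is {1} (from {}, {1})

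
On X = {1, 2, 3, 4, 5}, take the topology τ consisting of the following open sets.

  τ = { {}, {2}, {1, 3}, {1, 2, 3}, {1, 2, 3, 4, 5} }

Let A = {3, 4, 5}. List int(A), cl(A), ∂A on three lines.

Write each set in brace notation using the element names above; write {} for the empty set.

int(A) = {}
cl(A)  = {1, 3, 4, 5}
∂A     = {1, 3, 4, 5}

U open, U⊆A: {}. int(A) = ⋃ = {}
X∖A={1, 2}, int(X∖A)={2}, hence cl(A)={1, 3, 4, 5}
∂A: remove int from cl → {1, 3, 4, 5}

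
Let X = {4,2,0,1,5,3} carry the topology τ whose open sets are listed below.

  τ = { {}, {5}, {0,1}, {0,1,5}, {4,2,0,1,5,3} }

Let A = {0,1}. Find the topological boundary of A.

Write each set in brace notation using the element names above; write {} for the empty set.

{4,2,3}

opens ⊆ A: {}, {0,1}; union → int = {0,1}
complement {4,2,5,3}; its interior {5}; cl(A) = X∖{5} = {4,2,0,1,3}
boundary = {4,2,0,1,3} ∖ {0,1} = {4,2,3}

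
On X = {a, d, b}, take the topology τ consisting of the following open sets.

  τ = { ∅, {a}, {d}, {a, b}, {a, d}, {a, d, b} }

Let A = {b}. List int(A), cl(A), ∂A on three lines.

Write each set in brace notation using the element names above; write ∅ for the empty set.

open subsets of A: ∅; so int(A) = ∅
closure: X∖int(X∖A) = X∖{a, d} = {b}
∂A = {b} minus ∅ = {b}

int(A) = ∅
cl(A)  = {b}
∂A     = {b}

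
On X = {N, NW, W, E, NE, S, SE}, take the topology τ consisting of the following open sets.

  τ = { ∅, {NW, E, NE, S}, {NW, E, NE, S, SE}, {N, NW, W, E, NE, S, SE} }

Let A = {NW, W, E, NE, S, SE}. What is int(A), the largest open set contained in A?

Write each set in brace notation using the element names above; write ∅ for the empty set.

U open, U⊆A: ∅, {NW, E, NE, S}, {NW, E, NE, S, SE}. int(A) = ⋃ = {NW, E, NE, S, SE}

{NW, E, NE, S, SE}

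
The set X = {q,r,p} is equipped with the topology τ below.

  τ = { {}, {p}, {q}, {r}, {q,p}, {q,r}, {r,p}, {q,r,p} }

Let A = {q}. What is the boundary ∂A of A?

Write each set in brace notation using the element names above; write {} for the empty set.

{}

open subsets of A: {}, {q}; so int(A) = {q}
closure: X∖int(X∖A) = X∖{r,p} = {q}
∂A = {q} minus {q} = {}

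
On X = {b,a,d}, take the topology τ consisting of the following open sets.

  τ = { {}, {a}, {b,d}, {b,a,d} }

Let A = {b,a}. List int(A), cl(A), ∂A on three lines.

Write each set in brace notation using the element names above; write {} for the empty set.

int(A) = {a}
cl(A)  = {b,a,d}
∂A     = {b,d}

interior: largest open inside A is {a} (from {}, {a})
cl via duality: int({d}) = {}, so X∖{} = {b,a,d}
cl∖int = {b,d}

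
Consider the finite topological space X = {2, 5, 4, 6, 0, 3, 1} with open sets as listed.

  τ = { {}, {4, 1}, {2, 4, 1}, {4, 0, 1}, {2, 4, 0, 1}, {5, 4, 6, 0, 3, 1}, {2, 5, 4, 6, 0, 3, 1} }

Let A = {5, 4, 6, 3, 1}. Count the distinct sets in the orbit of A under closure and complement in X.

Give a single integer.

6

closure: X∖int(X∖A) = X∖{} = {2, 5, 4, 6, 0, 3, 1}
Let k=closure and c=complement:
  1. A     = {5, 4, 6, 3, 1}
  2. kA    = {2, 5, 4, 6, 0, 3, 1}
  3. cA    = {2, 0}
  4. ckA   = {}
  5. kcA   = {2, 5, 6, 0, 3}
  6. ckcA  = {4, 1}
— saturated at 6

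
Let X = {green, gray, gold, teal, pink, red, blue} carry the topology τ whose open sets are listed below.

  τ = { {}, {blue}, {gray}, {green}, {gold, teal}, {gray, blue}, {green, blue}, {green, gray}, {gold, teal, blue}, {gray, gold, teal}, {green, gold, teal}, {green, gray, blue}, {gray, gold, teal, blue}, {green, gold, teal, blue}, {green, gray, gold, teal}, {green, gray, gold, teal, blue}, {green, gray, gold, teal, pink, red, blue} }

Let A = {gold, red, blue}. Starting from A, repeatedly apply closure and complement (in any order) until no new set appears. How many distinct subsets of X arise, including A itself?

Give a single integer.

complement {green, gray, teal, pink}; its interior {green, gray}; cl(A) = X∖{green, gray} = {gold, teal, pink, red, blue}
With k = closure, c = complement:
  1. A     = {gold, red, blue}
  2. kA    = {gold, teal, pink, red, blue}
  3. cA    = {green, gray, teal, pink}
  4. ckA   = {green, gray}
  5. kcA   = {green, gray, gold, teal, pink, red}
  6. kckA  = {green, gray, pink, red}
  7. ckcA  = {blue}
  8. ckckA = {gold, teal, blue}
  9. kckcA = {pink, red, blue}
  10. ckckcA = {green, gray, gold, teal}
k, c of each give nothing new

10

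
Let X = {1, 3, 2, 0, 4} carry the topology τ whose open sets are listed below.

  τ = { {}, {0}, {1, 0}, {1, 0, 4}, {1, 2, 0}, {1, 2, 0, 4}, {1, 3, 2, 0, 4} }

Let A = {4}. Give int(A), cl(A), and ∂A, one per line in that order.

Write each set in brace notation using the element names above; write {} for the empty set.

int(A) = {}
cl(A)  = {3, 4}
∂A     = {3, 4}

open subsets of A: {}; so int(A) = {}
closure: X∖int(X∖A) = X∖{1, 2, 0} = {3, 4}
∂A = {3, 4} minus {} = {3, 4}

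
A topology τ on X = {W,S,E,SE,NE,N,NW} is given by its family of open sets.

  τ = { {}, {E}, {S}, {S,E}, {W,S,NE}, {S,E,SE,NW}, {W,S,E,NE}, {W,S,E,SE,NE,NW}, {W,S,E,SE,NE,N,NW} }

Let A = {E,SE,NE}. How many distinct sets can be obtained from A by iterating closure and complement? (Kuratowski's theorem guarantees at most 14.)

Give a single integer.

closure: X∖int(X∖A) = X∖{S} = {W,E,SE,NE,N,NW}
Let k=closure and c=complement:
  1. A     = {E,SE,NE}
  2. kA    = {W,E,SE,NE,N,NW}
  3. cA    = {W,S,N,NW}
  4. ckA   = {S}
  5. kcA   = {W,S,SE,NE,N,NW}
  6. ckcA  = {E}
  7. kckcA = {E,SE,N,NW}
  8. ckckcA = {W,S,NE}
— saturated at 8

8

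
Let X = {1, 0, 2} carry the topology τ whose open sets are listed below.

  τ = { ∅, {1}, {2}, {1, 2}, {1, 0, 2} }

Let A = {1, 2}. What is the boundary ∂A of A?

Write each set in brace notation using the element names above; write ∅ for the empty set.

open subsets of A: ∅, {2}, {1}, {1, 2}; so int(A) = {1, 2}
closure: X∖int(X∖A) = X∖∅ = {1, 0, 2}
∂A = {1, 0, 2} minus {1, 2} = {0}

{0}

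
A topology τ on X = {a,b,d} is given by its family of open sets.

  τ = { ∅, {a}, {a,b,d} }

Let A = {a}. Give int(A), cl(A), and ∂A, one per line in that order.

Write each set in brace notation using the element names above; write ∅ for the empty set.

U open, U⊆A: ∅, {a}. int(A) = ⋃ = {a}
X∖A={b,d}, int(X∖A)=∅, hence cl(A)={a,b,d}
∂A: remove int from cl → {b,d}

int(A) = {a}
cl(A)  = {a,b,d}
∂A     = {b,d}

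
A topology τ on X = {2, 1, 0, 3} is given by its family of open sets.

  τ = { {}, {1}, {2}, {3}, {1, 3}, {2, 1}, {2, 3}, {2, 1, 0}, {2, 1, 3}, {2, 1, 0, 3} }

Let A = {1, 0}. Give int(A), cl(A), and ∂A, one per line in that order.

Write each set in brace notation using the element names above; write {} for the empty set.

int(A) = {1}
cl(A)  = {1, 0}
∂A     = {0}

U open, U⊆A: {}, {1}. int(A) = ⋃ = {1}
X∖A={2, 3}, int(X∖A)={2, 3}, hence cl(A)={1, 0}
∂A: remove int from cl → {0}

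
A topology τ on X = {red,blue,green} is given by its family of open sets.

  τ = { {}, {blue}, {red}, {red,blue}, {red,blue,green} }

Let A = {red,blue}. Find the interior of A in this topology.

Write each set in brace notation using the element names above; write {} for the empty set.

{red,blue}

opens ⊆ A: {}, {red}, {blue}, {red,blue}; union → int = {red,blue}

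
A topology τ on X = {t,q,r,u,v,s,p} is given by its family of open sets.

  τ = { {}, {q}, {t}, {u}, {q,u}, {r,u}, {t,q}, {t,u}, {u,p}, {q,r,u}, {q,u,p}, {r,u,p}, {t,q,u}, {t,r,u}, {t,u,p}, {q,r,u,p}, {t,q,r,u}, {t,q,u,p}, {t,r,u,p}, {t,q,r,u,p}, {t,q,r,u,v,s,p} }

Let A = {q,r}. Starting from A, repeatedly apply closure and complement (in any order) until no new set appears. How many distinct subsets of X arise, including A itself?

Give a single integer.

8

cl via duality: int({t,u,v,s,p}) = {t,u,p}, so X∖{t,u,p} = {q,r,v,s}
Write k for closure, c for complement:
  1. A     = {q,r}
  2. kA    = {q,r,v,s}
  3. cA    = {t,u,v,s,p}
  4. ckA   = {t,u,p}
  5. kcA   = {t,r,u,v,s,p}
  6. ckcA  = {q}
  7. kckcA = {q,v,s}
  8. ckckcA = {t,r,u,p}
applying k or c yields no new set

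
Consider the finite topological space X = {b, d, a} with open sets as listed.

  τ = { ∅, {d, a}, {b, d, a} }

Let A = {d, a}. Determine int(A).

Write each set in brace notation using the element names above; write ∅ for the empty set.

{d, a}

U open, U⊆A: ∅, {d, a}. int(A) = ⋃ = {d, a}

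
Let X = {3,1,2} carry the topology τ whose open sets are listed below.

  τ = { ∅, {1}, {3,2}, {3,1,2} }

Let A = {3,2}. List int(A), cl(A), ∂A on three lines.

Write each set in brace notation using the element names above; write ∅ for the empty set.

int(A) = {3,2}
cl(A)  = {3,2}
∂A     = ∅

U open, U⊆A: ∅, {3,2}. int(A) = ⋃ = {3,2}
X∖A={1}, int(X∖A)={1}, hence cl(A)={3,2}
∂A: remove int from cl → ∅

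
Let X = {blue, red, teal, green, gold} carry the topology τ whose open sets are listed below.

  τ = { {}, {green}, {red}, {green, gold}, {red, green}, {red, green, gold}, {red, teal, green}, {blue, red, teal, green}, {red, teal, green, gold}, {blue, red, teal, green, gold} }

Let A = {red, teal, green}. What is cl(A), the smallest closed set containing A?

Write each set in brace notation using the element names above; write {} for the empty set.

{blue, red, teal, green, gold}

closure: X∖int(X∖A) = X∖{} = {blue, red, teal, green, gold}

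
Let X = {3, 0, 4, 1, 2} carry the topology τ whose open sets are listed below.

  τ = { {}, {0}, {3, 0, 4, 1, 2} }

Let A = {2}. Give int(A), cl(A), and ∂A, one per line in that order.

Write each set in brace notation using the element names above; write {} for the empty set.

int(A) = {}
cl(A)  = {3, 4, 1, 2}
∂A     = {3, 4, 1, 2}

opens ⊆ A: {}; union → int = {}
complement {3, 0, 4, 1}; its interior {0}; cl(A) = X∖{0} = {3, 4, 1, 2}
boundary = {3, 4, 1, 2} ∖ {} = {3, 4, 1, 2}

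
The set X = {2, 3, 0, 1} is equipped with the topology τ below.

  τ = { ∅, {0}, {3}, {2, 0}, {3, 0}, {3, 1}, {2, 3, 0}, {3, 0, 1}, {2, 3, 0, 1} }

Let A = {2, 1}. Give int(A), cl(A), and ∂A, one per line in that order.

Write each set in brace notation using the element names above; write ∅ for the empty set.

interior: largest open inside A is ∅ (from ∅)
cl via duality: int({3, 0}) = {3, 0}, so X∖{3, 0} = {2, 1}
cl∖int = {2, 1}

int(A) = ∅
cl(A)  = {2, 1}
∂A     = {2, 1}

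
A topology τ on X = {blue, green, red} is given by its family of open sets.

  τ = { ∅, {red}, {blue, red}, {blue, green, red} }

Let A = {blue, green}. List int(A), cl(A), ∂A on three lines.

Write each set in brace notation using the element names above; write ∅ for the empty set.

int(A) = ∅
cl(A)  = {blue, green}
∂A     = {blue, green}

U open, U⊆A: ∅. int(A) = ⋃ = ∅
X∖A={red}, int(X∖A)={red}, hence cl(A)={blue, green}
∂A: remove int from cl → {blue, green}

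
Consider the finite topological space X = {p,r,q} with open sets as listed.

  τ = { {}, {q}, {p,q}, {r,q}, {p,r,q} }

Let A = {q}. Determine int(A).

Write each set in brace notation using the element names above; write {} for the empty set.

interior: largest open inside A is {q} (from {}, {q})

{q}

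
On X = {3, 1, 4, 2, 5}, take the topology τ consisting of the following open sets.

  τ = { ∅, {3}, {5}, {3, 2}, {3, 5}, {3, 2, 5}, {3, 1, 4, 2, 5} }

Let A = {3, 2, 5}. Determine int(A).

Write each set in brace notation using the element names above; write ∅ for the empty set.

U open, U⊆A: ∅, {5}, {3}, {3, 2}, {3, 5}, {3, 2, 5}. int(A) = ⋃ = {3, 2, 5}

{3, 2, 5}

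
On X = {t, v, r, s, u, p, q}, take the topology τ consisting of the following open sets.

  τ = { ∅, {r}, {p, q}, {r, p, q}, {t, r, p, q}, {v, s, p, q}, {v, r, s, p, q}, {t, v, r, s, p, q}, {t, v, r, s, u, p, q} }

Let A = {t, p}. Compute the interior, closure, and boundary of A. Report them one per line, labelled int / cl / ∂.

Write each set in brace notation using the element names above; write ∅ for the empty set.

int(A) = ∅
cl(A)  = {t, v, s, u, p, q}
∂A     = {t, v, s, u, p, q}

open subsets of A: ∅; so int(A) = ∅
closure: X∖int(X∖A) = X∖{r} = {t, v, s, u, p, q}
∂A = {t, v, s, u, p, q} minus ∅ = {t, v, s, u, p, q}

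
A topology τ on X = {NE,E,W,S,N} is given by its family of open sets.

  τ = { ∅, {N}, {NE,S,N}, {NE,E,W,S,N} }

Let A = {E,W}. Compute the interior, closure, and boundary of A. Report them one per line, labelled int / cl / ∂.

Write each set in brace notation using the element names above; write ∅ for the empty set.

U open, U⊆A: ∅. int(A) = ⋃ = ∅
X∖A={NE,S,N}, int(X∖A)={NE,S,N}, hence cl(A)={E,W}
∂A: remove int from cl → {E,W}

int(A) = ∅
cl(A)  = {E,W}
∂A     = {E,W}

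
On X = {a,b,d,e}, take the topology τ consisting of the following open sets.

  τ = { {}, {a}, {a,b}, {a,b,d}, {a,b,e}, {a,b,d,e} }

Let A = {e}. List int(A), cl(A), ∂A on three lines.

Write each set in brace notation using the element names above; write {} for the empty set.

U open, U⊆A: {}. int(A) = ⋃ = {}
X∖A={a,b,d}, int(X∖A)={a,b,d}, hence cl(A)={e}
∂A: remove int from cl → {e}

int(A) = {}
cl(A)  = {e}
∂A     = {e}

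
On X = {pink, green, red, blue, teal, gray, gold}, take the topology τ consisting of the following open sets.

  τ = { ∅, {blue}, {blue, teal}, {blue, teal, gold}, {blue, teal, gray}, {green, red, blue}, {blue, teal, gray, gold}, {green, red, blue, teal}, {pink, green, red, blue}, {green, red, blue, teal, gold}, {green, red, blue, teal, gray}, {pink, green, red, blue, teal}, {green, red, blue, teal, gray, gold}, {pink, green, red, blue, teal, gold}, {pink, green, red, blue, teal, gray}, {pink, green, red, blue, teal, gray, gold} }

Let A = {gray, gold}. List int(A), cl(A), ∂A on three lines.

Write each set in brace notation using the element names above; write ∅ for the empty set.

interior: largest open inside A is ∅ (from ∅)
cl via duality: int({pink, green, red, blue, teal}) = {pink, green, red, blue, teal}, so X∖{pink, green, red, blue, teal} = {gray, gold}
cl∖int = {gray, gold}

int(A) = ∅
cl(A)  = {gray, gold}
∂A     = {gray, gold}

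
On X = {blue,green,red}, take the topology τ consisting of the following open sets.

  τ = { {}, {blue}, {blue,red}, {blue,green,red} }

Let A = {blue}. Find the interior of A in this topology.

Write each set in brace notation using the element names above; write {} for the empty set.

{blue}

interior: largest open inside A is {blue} (from {}, {blue})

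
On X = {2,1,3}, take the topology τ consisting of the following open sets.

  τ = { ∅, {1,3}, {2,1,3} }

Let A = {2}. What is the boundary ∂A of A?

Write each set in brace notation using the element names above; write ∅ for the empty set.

{2}

interior: largest open inside A is ∅ (from ∅)
cl via duality: int({1,3}) = {1,3}, so X∖{1,3} = {2}
cl∖int = {2}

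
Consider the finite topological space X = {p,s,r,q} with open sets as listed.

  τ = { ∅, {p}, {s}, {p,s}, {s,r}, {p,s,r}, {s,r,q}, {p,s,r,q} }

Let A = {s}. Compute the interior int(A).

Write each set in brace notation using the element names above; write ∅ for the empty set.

{s}

U open, U⊆A: ∅, {s}. int(A) = ⋃ = {s}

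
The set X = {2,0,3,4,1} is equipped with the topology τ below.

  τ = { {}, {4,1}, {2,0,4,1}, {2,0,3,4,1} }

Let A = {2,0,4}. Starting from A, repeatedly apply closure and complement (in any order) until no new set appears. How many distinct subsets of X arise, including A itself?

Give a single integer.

4

closure: X∖int(X∖A) = X∖{} = {2,0,3,4,1}
Let k=closure and c=complement:
  1. A     = {2,0,4}
  2. kA    = {2,0,3,4,1}
  3. cA    = {3,1}
  4. ckA   = {}
— saturated at 4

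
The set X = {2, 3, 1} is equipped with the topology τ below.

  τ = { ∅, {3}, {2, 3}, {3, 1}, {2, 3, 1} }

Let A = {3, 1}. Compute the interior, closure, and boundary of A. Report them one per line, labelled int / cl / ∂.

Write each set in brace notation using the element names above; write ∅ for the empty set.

int(A) = {3, 1}
cl(A)  = {2, 3, 1}
∂A     = {2}

U open, U⊆A: ∅, {3}, {3, 1}. int(A) = ⋃ = {3, 1}
X∖A={2}, int(X∖A)=∅, hence cl(A)={2, 3, 1}
∂A: remove int from cl → {2}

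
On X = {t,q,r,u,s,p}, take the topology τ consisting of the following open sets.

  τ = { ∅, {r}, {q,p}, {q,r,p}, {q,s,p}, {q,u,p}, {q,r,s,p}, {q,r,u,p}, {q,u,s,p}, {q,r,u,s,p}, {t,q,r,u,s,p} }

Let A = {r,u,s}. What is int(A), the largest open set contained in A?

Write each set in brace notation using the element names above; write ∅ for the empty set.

interior: largest open inside A is {r} (from ∅, {r})

{r}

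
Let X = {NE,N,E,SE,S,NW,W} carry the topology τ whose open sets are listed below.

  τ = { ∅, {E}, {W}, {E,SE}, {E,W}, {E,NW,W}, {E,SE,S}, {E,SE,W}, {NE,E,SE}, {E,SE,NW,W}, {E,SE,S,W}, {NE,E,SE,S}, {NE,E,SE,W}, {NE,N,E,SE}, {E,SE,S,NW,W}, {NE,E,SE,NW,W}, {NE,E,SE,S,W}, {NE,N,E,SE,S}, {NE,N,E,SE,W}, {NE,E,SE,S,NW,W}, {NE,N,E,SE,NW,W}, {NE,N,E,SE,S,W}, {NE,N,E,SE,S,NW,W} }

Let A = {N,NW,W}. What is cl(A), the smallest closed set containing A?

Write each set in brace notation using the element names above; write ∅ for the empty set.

closure: X∖int(X∖A) = X∖{NE,E,SE,S} = {N,NW,W}

{N,NW,W}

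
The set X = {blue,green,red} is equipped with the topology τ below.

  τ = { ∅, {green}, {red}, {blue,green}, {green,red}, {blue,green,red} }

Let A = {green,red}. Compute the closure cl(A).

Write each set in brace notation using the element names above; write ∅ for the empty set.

{blue,green,red}

complement {blue}; its interior ∅; cl(A) = X∖∅ = {blue,green,red}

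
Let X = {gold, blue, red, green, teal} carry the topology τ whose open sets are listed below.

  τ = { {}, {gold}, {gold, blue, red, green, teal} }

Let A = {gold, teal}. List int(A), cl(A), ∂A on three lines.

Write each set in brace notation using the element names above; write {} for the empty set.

int(A) = {gold}
cl(A)  = {gold, blue, red, green, teal}
∂A     = {blue, red, green, teal}

interior: largest open inside A is {gold} (from {}, {gold})
cl via duality: int({blue, red, green}) = {}, so X∖{} = {gold, blue, red, green, teal}
cl∖int = {blue, red, green, teal}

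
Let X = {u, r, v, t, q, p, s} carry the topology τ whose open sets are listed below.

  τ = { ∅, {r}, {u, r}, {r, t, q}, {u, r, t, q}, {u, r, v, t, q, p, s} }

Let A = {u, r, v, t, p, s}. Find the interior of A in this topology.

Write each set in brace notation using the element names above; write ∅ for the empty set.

{u, r}

interior: largest open inside A is {u, r} (from ∅, {r}, {u, r})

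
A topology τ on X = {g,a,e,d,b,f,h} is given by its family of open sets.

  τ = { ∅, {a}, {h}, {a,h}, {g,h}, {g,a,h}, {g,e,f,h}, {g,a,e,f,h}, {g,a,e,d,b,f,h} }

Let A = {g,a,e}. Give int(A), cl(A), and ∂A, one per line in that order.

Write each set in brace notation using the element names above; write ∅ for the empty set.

int(A) = {a}
cl(A)  = {g,a,e,d,b,f}
∂A     = {g,e,d,b,f}

opens ⊆ A: ∅, {a}; union → int = {a}
complement {d,b,f,h}; its interior {h}; cl(A) = X∖{h} = {g,a,e,d,b,f}
boundary = {g,a,e,d,b,f} ∖ {a} = {g,e,d,b,f}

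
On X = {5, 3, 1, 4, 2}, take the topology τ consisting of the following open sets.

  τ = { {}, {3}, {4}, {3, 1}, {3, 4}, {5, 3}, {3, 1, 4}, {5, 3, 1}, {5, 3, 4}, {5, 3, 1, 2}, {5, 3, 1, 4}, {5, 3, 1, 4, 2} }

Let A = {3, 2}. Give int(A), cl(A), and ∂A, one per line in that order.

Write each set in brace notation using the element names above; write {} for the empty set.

opens ⊆ A: {}, {3}; union → int = {3}
complement {5, 1, 4}; its interior {4}; cl(A) = X∖{4} = {5, 3, 1, 2}
boundary = {5, 3, 1, 2} ∖ {3} = {5, 1, 2}

int(A) = {3}
cl(A)  = {5, 3, 1, 2}
∂A     = {5, 1, 2}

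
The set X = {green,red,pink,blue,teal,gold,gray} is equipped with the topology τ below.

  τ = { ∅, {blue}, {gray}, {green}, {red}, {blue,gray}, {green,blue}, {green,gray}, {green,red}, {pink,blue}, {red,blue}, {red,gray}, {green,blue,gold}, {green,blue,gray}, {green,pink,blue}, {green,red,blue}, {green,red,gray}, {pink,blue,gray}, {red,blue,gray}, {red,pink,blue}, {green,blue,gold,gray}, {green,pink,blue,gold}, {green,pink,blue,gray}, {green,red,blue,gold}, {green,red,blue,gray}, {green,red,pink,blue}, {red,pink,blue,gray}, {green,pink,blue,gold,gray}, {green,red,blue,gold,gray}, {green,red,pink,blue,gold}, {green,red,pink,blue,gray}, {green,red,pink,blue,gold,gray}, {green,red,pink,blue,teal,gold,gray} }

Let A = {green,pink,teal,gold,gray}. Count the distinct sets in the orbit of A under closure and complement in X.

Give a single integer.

6

cl via duality: int({red,blue}) = {red,blue}, so X∖{red,blue} = {green,pink,teal,gold,gray}
Write k for closure, c for complement:
  1. A     = {green,pink,teal,gold,gray}
  2. cA    = {red,blue}
  3. kcA   = {red,pink,blue,teal,gold}
  4. ckcA  = {green,gray}
  5. kckcA = {green,teal,gold,gray}
  6. ckckcA = {red,pink,blue}
applying k or c yields no new set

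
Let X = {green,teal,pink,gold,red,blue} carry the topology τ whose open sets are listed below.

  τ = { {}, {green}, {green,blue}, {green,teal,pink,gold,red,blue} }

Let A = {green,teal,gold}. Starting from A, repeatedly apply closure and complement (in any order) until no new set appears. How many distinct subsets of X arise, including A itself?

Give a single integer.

6

X∖A={pink,red,blue}, int(X∖A)={}, hence cl(A)={green,teal,pink,gold,red,blue}
Orbit (k=closure, c=complement):
  1. A     = {green,teal,gold}
  2. kA    = {green,teal,pink,gold,red,blue}
  3. cA    = {pink,red,blue}
  4. ckA   = {}
  5. kcA   = {teal,pink,gold,red,blue}
  6. ckcA  = {green}
(closed under both — stop)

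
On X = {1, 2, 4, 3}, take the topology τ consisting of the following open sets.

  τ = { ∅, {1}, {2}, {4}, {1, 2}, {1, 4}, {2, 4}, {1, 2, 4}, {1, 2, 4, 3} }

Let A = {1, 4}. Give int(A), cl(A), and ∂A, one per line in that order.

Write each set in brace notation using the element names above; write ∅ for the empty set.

opens ⊆ A: ∅, {4}, {1}, {1, 4}; union → int = {1, 4}
complement {2, 3}; its interior {2}; cl(A) = X∖{2} = {1, 4, 3}
boundary = {1, 4, 3} ∖ {1, 4} = {3}

int(A) = {1, 4}
cl(A)  = {1, 4, 3}
∂A     = {3}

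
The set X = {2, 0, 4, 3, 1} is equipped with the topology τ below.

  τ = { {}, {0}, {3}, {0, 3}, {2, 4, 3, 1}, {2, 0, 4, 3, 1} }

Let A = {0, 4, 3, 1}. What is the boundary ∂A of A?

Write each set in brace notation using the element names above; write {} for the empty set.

{2, 4, 1}

opens ⊆ A: {}, {0}, {3}, {0, 3}; union → int = {0, 3}
complement {2}; its interior {}; cl(A) = X∖{} = {2, 0, 4, 3, 1}
boundary = {2, 0, 4, 3, 1} ∖ {0, 3} = {2, 4, 1}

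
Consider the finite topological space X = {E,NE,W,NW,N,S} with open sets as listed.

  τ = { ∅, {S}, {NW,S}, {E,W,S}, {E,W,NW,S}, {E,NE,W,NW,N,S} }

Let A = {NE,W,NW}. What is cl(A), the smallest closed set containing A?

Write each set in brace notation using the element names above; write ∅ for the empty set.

cl via duality: int({E,N,S}) = {S}, so X∖{S} = {E,NE,W,NW,N}

{E,NE,W,NW,N}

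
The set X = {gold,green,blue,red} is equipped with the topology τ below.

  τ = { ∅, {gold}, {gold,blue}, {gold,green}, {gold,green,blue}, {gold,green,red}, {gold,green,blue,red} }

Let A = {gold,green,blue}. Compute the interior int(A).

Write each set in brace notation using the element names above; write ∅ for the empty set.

opens ⊆ A: ∅, {gold}, {gold,green}, {gold,blue}, {gold,green,blue}; union → int = {gold,green,blue}

{gold,green,blue}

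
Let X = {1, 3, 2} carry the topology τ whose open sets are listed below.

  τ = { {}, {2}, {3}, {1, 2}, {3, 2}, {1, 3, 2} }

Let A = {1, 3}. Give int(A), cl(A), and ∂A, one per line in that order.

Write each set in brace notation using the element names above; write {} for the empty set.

int(A) = {3}
cl(A)  = {1, 3}
∂A     = {1}

interior: largest open inside A is {3} (from {}, {3})
cl via duality: int({2}) = {2}, so X∖{2} = {1, 3}
cl∖int = {1}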